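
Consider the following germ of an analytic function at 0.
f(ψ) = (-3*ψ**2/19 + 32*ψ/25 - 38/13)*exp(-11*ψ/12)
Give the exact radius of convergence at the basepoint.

The radius of convergence is infinite.

The factor exp(-11*ψ/12) is entire and contributes no finite singular point.
The polynomial part has no poles.
No finite singular points: the Taylor series at 0 converges everywhere.


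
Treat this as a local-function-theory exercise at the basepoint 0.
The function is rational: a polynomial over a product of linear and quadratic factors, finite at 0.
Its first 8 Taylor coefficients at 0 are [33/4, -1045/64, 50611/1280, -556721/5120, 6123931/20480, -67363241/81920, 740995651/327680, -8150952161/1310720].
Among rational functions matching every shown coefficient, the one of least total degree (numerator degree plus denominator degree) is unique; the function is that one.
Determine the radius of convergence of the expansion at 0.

The radius of convergence is 4/11.

No rational of total degree below 3 reproduces all 8 coefficients; solving the [2/1] Pade equations on them gives f(z) = (-39*z**2/20 + 37*z/16 + 3)/(z + 4/11), whose expansion matches every shown term.
Denominator factor (z + 4/11): pole of order 1 at -4/11, modulus 4/11.
The radius of convergence is the smallest modulus among the singular points: 4/11.


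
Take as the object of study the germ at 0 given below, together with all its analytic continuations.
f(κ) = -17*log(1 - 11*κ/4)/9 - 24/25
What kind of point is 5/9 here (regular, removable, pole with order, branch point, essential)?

The point is a regular point.

There is no denominator, hence no pole anywhere.
Branch term log(1 - κ/(4/11)): argument at 5/9 is -19/36, nonzero, so 5/9 is not its branch point (a point on a principal cut is still regular for the continued germ).
So the germ continues analytically to 5/9.


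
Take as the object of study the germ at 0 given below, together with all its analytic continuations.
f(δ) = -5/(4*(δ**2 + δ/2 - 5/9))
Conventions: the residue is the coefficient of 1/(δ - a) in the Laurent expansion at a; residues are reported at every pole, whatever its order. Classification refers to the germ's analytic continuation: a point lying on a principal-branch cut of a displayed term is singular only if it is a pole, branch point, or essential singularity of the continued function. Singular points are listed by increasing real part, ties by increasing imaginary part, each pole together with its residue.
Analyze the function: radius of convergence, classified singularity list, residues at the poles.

Denominator factor (δ**2 + δ/2 - 5/9): discriminant 89/36, real irrational roots -1/4 + (1/12)*sqrt(89) and -1/4 - (1/12)*sqrt(89); poles of order 1, moduli -1/4 + (1/12)*sqrt(89) and 1/4 + (1/12)*sqrt(89).
The radius of convergence is the smallest modulus among the singular points: -1/4 + (1/12)*sqrt(89).
The factor δ**2 + δ/2 - 5/9 splits as (δ - a)(δ - a') with a = -1/4 - (1/12)*sqrt(89), a' = -1/4 + (1/12)*sqrt(89). At the order-1 pole a set g(δ) = (δ - a)*f(δ) = [-5/4] / (δ - a').
Simple pole: residue = g(a) at a = -1/4 - (1/12)*sqrt(89), which is (15/178)*sqrt(89).
The factor δ**2 + δ/2 - 5/9 splits as (δ - a)(δ - a') with a = -1/4 + (1/12)*sqrt(89), a' = -1/4 - (1/12)*sqrt(89). At the order-1 pole a set g(δ) = (δ - a)*f(δ) = [-5/4] / (δ - a').
Simple pole: residue = g(a) at a = -1/4 + (1/12)*sqrt(89), which is -(15/178)*sqrt(89).
List the singular points by increasing real part (a conjugate pair: the negative imaginary part first).

Radius of convergence at 0: -1/4 + (1/12)*sqrt(89).
At -1/4 - (1/12)*sqrt(89): a pole of order 1; residue (15/178)*sqrt(89).
At -1/4 + (1/12)*sqrt(89): a pole of order 1; residue -(15/178)*sqrt(89).


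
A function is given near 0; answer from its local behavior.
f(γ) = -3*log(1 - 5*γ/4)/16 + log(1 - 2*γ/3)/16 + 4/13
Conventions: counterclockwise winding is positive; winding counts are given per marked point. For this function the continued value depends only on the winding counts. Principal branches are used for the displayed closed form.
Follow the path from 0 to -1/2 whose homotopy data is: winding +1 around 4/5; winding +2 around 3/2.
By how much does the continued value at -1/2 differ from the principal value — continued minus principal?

Continued minus principal equals -(1/8)*pi*i.

The rational part is single-valued and drops out of the difference; each branch term changes only by its own monodromy.
(1/16)*log(1 - γ/(3/2)): each positive loop around 3/2 adds 2*pi*i to the log, so winding +2 contributes (1/16)*(2)*2*pi*i = (1/4)*pi*i.
(-3/16)*log(1 - γ/(4/5)): each positive loop around 4/5 adds 2*pi*i to the log, so winding +1 contributes (-3/16)*(1)*2*pi*i = -(3/8)*pi*i.
Summing the contributions at γ = -1/2 gives -(1/8)*pi*i.


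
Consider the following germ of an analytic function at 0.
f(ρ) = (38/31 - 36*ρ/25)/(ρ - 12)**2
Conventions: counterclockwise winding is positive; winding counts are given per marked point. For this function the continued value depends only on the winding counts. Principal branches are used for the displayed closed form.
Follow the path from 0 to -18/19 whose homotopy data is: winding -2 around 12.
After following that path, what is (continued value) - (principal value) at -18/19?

Continued minus principal equals 0.

The function is rational, hence single-valued: continuing it around any pole returns the same value, so the difference is 0.


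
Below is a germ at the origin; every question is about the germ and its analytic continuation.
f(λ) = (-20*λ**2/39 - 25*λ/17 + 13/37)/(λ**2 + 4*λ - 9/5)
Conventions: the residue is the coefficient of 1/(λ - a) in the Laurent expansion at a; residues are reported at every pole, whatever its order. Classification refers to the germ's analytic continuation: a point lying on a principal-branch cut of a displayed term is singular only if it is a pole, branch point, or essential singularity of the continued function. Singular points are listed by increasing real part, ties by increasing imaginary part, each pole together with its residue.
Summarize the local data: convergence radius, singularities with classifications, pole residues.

Denominator factor (λ**2 + 4*λ - 9/5): discriminant 116/5, real irrational roots -2 + (1/5)*sqrt(145) and -2 - (1/5)*sqrt(145); poles of order 1, moduli -2 + (1/5)*sqrt(145) and 2 + (1/5)*sqrt(145).
The radius of convergence is the smallest modulus among the singular points: -2 + (1/5)*sqrt(145).
The factor λ**2 + 4*λ - 9/5 splits as (λ - a)(λ - a') with a = -2 - (1/5)*sqrt(145), a' = -2 + (1/5)*sqrt(145). At the order-1 pole a set g(λ) = (λ - a)*f(λ) = [-20*λ**2/39 - 25*λ/17 + 13/37] / (λ - a').
Simple pole: residue = g(a) at a = -2 - (1/5)*sqrt(145), which is 385/1326 + (42515/1422798)*sqrt(145).
The factor λ**2 + 4*λ - 9/5 splits as (λ - a)(λ - a') with a = -2 + (1/5)*sqrt(145), a' = -2 - (1/5)*sqrt(145). At the order-1 pole a set g(λ) = (λ - a)*f(λ) = [-20*λ**2/39 - 25*λ/17 + 13/37] / (λ - a').
Simple pole: residue = g(a) at a = -2 + (1/5)*sqrt(145), which is 385/1326 - (42515/1422798)*sqrt(145).
List the singular points by increasing real part (a conjugate pair: the negative imaginary part first).

Radius of convergence at 0: -2 + (1/5)*sqrt(145).
At -2 - (1/5)*sqrt(145): a pole of order 1; residue 385/1326 + (42515/1422798)*sqrt(145).
At -2 + (1/5)*sqrt(145): a pole of order 1; residue 385/1326 - (42515/1422798)*sqrt(145).


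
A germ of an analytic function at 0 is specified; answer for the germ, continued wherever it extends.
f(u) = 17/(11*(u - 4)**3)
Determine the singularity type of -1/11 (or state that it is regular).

Denominator factors: u - 4 = -45/11 at u = -1/11 — none vanishes.
So the germ continues analytically to -1/11.

The point is a regular point.


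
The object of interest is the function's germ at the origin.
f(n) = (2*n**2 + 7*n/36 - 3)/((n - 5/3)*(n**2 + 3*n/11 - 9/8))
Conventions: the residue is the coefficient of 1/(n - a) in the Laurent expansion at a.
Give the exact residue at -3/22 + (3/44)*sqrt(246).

The residue is 1586/5007 + (58105/2463444)*sqrt(246).


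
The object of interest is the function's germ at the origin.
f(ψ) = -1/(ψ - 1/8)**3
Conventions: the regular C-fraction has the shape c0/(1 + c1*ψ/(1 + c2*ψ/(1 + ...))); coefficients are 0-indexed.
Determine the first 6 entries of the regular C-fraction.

The regular C-fraction coefficients are [512, -24, 8, -16/3, 4/3, -4].

Taylor coefficients (expand at 0): a_0 = 512, a_1 = 12288, a_2 = 196608, a_3 = 2621440, a_4 = 31457280, a_5 = 352321536.
c0 = a_0 = 512. Peel one level at a time: if S = 1 + c*ψ/S' with S'(0) = 1, then c is the ψ-coefficient of S and S' = c*ψ/(S - 1).
S_1 = c0/f = 1 + (-24)*ψ + (192)*ψ^2 + ...; c1 = -24.
S_2 = c1*ψ/(S_1 - 1) = 1 + (8)*ψ + (128/3)*ψ^2 + ...; c2 = 8.
S_3 = c2*ψ/(S_2 - 1) = 1 + (-16/3)*ψ + (64/9)*ψ^2 + ...; c3 = -16/3.
S_4 = c3*ψ/(S_3 - 1) = 1 + (4/3)*ψ + (16/3)*ψ^2 + ...; c4 = 4/3.
S_5 = c4*ψ/(S_4 - 1) = 1 + (-4)*ψ + ...; c5 = -4.


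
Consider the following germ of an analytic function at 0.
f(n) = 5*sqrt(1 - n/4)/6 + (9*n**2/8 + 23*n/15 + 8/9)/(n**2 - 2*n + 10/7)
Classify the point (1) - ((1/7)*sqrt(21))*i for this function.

The denominator factor n**2 - 2*n + 10/7 vanishes at (1) - ((1/7)*sqrt(21))*i and appears to the power 1; the numerator there equals (1931/630) - ((227/420)*sqrt(21))*i, nonzero, and no other factor vanishes.
The branch terms are analytic at this point.
Hence a pole whose order is the multiplicity, 1.

The point is a pole of order 1.


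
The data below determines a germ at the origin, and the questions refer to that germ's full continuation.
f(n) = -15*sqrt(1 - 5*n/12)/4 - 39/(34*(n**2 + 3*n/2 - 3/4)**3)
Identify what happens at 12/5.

The term (-15/4)*sqrt(1 - n/(12/5)) has argument 1 - 12/5/(12/5) = 0 at 12/5: a square-root (algebraic, two-sheeted) branch point; the remaining terms are analytic or single-valued there.

The point is an algebraic (square-root) branch point.


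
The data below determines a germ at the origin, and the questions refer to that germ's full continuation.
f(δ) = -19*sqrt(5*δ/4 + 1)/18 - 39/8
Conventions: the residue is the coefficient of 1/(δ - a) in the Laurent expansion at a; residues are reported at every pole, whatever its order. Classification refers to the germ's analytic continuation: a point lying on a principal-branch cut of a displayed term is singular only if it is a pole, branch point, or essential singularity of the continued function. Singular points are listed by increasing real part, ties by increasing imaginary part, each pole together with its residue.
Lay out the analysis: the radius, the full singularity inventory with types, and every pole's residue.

Radius of convergence at 0: 4/5.
At -4/5: an algebraic (square-root) branch point.

Branch term (-19/18)*sqrt(1 - δ/(-4/5)): its argument vanishes at δ = -4/5, a square-root branch point, modulus 4/5.
The radius of convergence is the smallest modulus among the singular points: 4/5.


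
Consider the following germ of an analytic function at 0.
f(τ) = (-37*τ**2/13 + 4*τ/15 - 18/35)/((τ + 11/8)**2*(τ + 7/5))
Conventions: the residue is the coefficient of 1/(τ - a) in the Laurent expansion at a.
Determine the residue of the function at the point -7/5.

At the order-1 pole -7/5 set g(τ) = (τ - (-7/5))*f(τ) = (-37*τ**2/13 + 4*τ/15 - 18/35)/(τ + 11/8)**2.
Simple pole: residue = g(a) at a = -7/5, which is -2824384/273.

The residue is -2824384/273.


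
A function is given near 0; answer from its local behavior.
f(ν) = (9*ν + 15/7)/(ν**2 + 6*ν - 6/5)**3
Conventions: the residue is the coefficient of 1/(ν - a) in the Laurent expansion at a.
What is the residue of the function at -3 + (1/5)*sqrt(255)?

The residue is -(725/825384)*sqrt(255).

The factor ν**2 + 6*ν - 6/5 splits as (ν - a)(ν - a') with a = -3 + (1/5)*sqrt(255), a' = -3 - (1/5)*sqrt(255). At the order-3 pole a set g(ν) = (ν - a)^3*f(ν) = [9*ν + 15/7] / (ν - a')^3.
Order-3 pole: residue = g''(a)/2; g''(-3 + (1/5)*sqrt(255)) = -(725/412692)*sqrt(255), so the residue is -(725/825384)*sqrt(255).


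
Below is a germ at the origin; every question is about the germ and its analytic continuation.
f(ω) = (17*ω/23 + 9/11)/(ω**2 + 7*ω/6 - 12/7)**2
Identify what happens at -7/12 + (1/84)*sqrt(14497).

The point is a pole of order 2.

The denominator factor ω**2 + 7*ω/6 - 12/7 vanishes at -7/12 + (1/84)*sqrt(14497) and appears to the power 2; the numerator there equals 1175/3036 + (17/1932)*sqrt(14497), nonzero, and no other factor vanishes.
Hence a pole whose order is the multiplicity, 2.


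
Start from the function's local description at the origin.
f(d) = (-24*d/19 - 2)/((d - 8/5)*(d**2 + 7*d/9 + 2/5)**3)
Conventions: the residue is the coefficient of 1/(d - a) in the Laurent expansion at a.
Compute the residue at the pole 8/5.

At the order-1 pole 8/5 set g(d) = (d - (8/5))*f(d) = (-24*d/19 - 2)/(d**2 + 7*d/9 + 2/5)**3.
Simple pole: residue = g(a) at a = 8/5, which is -435121875/8042610092.

The residue is -435121875/8042610092.


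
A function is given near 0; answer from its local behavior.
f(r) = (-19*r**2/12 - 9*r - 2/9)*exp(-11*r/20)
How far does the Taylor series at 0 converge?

The radius of convergence is infinite.

The factor exp(-11*r/20) is entire and contributes no finite singular point.
The polynomial part has no poles.
No finite singular points: the Taylor series at 0 converges everywhere.


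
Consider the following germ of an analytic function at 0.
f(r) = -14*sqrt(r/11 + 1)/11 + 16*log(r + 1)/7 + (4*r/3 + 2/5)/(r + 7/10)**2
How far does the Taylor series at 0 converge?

The radius of convergence is 7/10.

Denominator factor (r + 7/10)^2: pole of order 2 at -7/10, modulus 7/10.
Branch term (-14/11)*sqrt(1 - r/(-11)): its argument vanishes at r = -11, a square-root branch point, modulus 11.
Branch term (16/7)*log(1 - r/(-1)): its argument vanishes at r = -1, a logarithmic branch point, modulus 1.
The radius of convergence is the smallest modulus among the singular points: 7/10.


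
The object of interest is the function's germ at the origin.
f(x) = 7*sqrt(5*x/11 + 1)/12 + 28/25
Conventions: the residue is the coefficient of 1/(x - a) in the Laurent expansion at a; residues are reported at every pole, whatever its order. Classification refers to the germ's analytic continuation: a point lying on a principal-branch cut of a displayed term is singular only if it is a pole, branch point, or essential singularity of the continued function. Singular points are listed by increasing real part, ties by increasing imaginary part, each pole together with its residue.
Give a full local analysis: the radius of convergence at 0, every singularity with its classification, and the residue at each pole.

Radius of convergence at 0: 11/5.
At -11/5: an algebraic (square-root) branch point.

Branch term (7/12)*sqrt(1 - x/(-11/5)): its argument vanishes at x = -11/5, a square-root branch point, modulus 11/5.
The radius of convergence is the smallest modulus among the singular points: 11/5.


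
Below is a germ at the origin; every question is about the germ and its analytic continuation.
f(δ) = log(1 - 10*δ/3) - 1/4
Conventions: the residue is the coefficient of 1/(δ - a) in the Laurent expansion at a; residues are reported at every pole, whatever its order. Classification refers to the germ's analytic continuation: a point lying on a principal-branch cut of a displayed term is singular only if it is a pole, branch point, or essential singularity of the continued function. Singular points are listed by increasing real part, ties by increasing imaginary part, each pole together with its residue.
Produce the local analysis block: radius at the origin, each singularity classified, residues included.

Radius of convergence at 0: 3/10.
At 3/10: a logarithmic branch point.

Branch term (1)*log(1 - δ/(3/10)): its argument vanishes at δ = 3/10, a logarithmic branch point, modulus 3/10.
The radius of convergence is the smallest modulus among the singular points: 3/10.


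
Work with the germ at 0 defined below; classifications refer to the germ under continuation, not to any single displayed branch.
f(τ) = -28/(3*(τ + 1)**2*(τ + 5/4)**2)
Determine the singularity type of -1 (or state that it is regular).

The denominator factor τ + 1 vanishes at -1 and appears to the power 2; the numerator there equals -28/3, nonzero, and no other factor vanishes.
Hence a pole whose order is the multiplicity, 2.

The point is a pole of order 2.


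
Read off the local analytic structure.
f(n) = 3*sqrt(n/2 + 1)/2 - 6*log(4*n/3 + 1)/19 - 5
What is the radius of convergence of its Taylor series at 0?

The radius of convergence is 3/4.

Branch term (-6/19)*log(1 - n/(-3/4)): its argument vanishes at n = -3/4, a logarithmic branch point, modulus 3/4.
Branch term (3/2)*sqrt(1 - n/(-2)): its argument vanishes at n = -2, a square-root branch point, modulus 2.
The radius of convergence is the smallest modulus among the singular points: 3/4.


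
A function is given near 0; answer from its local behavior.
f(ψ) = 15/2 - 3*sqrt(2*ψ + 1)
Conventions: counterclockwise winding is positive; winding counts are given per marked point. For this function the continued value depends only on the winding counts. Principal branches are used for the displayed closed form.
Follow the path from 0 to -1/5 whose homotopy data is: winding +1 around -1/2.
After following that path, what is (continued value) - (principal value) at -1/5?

The rational part is single-valued and drops out of the difference; each branch term changes only by its own monodromy.
(-3)*sqrt(1 - ψ/(-1/2)): winding +1 is odd, the square root flips sign, contributing -2*(-3)*sqrt(1 - (-1/5)/(-1/2)) = -2*(-3)*sqrt(3/5) = (6/5)*sqrt(15).
Summing the contributions at ψ = -1/5 gives (6/5)*sqrt(15).

Continued minus principal equals (6/5)*sqrt(15).


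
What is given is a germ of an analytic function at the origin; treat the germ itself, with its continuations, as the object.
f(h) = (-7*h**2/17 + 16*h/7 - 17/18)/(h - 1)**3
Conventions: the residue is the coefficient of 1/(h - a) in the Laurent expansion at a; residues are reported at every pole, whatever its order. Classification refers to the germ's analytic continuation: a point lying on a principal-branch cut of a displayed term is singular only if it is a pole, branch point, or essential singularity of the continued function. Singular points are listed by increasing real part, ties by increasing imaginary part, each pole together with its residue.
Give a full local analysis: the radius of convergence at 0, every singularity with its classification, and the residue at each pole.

Radius of convergence at 0: 1.
At 1: a pole of order 3; residue -7/17.

Denominator factor (h - 1)^3: pole of order 3 at 1, modulus 1.
The radius of convergence is the smallest modulus among the singular points: 1.
At the order-3 pole 1 set g(h) = (h - (1))^3*f(h) = -7*h**2/17 + 16*h/7 - 17/18.
Order-3 pole: residue = g''(a)/2; g''(1) = -14/17, so the residue is -7/17.


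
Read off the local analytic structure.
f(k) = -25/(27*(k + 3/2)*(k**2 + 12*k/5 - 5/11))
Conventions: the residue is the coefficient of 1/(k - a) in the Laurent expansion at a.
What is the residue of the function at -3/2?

The residue is 5500/10719.

At the order-1 pole -3/2 set g(k) = (k - (-3/2))*f(k) = -25/(27*(k**2 + 12*k/5 - 5/11)).
Simple pole: residue = g(a) at a = -3/2, which is 5500/10719.


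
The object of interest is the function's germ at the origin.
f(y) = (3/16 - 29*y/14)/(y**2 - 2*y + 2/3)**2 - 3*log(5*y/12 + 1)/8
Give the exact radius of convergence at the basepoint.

Denominator factor (y**2 - 2*y + 2/3)^2: discriminant 4/3, real irrational roots 1 + (1/3)*sqrt(3) and 1 - (1/3)*sqrt(3); poles of order 2, moduli 1 + (1/3)*sqrt(3) and 1 - (1/3)*sqrt(3).
Branch term (-3/8)*log(1 - y/(-12/5)): its argument vanishes at y = -12/5, a logarithmic branch point, modulus 12/5.
The radius of convergence is the smallest modulus among the singular points: 1 - (1/3)*sqrt(3).

The radius of convergence is 1 - (1/3)*sqrt(3).


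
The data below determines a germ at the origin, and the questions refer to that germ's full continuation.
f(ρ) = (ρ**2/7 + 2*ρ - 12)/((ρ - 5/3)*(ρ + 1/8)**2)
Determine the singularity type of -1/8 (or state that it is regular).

The point is a pole of order 2.

The denominator factor ρ + 1/8 vanishes at -1/8 and appears to the power 2; the numerator there equals -5487/448, nonzero, and no other factor vanishes.
Hence a pole whose order is the multiplicity, 2.


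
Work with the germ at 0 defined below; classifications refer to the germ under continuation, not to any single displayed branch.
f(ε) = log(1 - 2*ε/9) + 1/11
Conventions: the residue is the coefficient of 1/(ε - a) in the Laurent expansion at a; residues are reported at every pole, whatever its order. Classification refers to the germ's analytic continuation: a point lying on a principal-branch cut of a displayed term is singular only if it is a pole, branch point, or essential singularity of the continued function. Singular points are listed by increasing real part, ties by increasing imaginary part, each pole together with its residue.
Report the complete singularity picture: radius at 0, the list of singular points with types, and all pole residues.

Radius of convergence at 0: 9/2.
At 9/2: a logarithmic branch point.

Branch term (1)*log(1 - ε/(9/2)): its argument vanishes at ε = 9/2, a logarithmic branch point, modulus 9/2.
The radius of convergence is the smallest modulus among the singular points: 9/2.


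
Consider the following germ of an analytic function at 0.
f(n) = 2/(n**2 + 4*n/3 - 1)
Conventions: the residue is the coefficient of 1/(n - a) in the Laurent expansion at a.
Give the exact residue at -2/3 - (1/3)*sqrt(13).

The residue is -(3/13)*sqrt(13).

The factor n**2 + 4*n/3 - 1 splits as (n - a)(n - a') with a = -2/3 - (1/3)*sqrt(13), a' = -2/3 + (1/3)*sqrt(13). At the order-1 pole a set g(n) = (n - a)*f(n) = [2] / (n - a').
Simple pole: residue = g(a) at a = -2/3 - (1/3)*sqrt(13), which is -(3/13)*sqrt(13).


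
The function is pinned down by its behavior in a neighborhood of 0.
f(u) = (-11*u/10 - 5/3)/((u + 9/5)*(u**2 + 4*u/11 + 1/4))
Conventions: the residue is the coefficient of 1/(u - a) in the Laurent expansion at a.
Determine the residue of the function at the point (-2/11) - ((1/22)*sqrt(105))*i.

The residue is (-517/9357) - ((189629/1964970)*sqrt(105))*i.

The factor u**2 + 4*u/11 + 1/4 splits as (u - a)(u - a') with a = (-2/11) - ((1/22)*sqrt(105))*i, a' = (-2/11) + ((1/22)*sqrt(105))*i. At the order-1 pole a set g(u) = (u - a)*f(u) = [(-11*u/10 - 5/3)/(u + 9/5)] / (u - a').
Simple pole: residue = g(a) at a = (-2/11) - ((1/22)*sqrt(105))*i, which is (-517/9357) - ((189629/1964970)*sqrt(105))*i.


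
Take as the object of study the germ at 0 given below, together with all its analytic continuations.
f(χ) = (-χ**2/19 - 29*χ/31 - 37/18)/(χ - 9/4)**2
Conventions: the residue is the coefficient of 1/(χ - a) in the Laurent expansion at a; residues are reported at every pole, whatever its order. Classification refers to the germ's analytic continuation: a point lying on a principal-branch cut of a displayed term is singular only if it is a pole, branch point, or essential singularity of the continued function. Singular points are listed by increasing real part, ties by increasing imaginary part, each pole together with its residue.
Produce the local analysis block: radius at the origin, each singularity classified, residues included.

Radius of convergence at 0: 9/4.
At 9/4: a pole of order 2; residue -1381/1178.

Denominator factor (χ - 9/4)^2: pole of order 2 at 9/4, modulus 9/4.
The radius of convergence is the smallest modulus among the singular points: 9/4.
At the order-2 pole 9/4 set g(χ) = (χ - (9/4))^2*f(χ) = -χ**2/19 - 29*χ/31 - 37/18.
Order-2 pole: residue = g'(a); g'(9/4) = -1381/1178, so the residue is -1381/1178.


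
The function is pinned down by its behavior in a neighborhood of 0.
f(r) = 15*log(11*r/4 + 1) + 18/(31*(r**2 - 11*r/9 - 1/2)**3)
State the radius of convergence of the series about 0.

The radius of convergence is -11/18 + (1/18)*sqrt(283).

Denominator factor (r**2 - 11*r/9 - 1/2)^3: discriminant 283/81, real irrational roots 11/18 + (1/18)*sqrt(283) and 11/18 - (1/18)*sqrt(283); poles of order 3, moduli 11/18 + (1/18)*sqrt(283) and -11/18 + (1/18)*sqrt(283).
Branch term (15)*log(1 - r/(-4/11)): its argument vanishes at r = -4/11, a logarithmic branch point, modulus 4/11.
The radius of convergence is the smallest modulus among the singular points: -11/18 + (1/18)*sqrt(283).


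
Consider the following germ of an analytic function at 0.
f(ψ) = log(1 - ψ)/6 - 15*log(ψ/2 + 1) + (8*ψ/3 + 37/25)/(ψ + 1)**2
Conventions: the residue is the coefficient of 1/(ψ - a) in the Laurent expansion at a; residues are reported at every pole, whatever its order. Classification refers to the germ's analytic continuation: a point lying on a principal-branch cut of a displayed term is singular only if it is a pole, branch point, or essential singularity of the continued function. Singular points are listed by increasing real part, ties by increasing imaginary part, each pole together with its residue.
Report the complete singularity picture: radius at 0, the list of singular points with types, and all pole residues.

Denominator factor (ψ + 1)^2: pole of order 2 at -1, modulus 1.
Branch term (1/6)*log(1 - ψ/(1)): its argument vanishes at ψ = 1, a logarithmic branch point, modulus 1.
Branch term (-15)*log(1 - ψ/(-2)): its argument vanishes at ψ = -2, a logarithmic branch point, modulus 2.
The radius of convergence is the smallest modulus among the singular points: 1.
The branch terms are analytic at -1 and contribute nothing to the residue; only the rational part matters.
At the order-2 pole -1 set g(ψ) = (ψ - (-1))^2*(rational part) = 8*ψ/3 + 37/25.
Order-2 pole: residue = g'(a); g'(-1) = 8/3, so the residue is 8/3.
List the singular points by increasing real part (a conjugate pair: the negative imaginary part first).

Radius of convergence at 0: 1.
At -2: a logarithmic branch point.
At -1: a pole of order 2; residue 8/3.
At 1: a logarithmic branch point.


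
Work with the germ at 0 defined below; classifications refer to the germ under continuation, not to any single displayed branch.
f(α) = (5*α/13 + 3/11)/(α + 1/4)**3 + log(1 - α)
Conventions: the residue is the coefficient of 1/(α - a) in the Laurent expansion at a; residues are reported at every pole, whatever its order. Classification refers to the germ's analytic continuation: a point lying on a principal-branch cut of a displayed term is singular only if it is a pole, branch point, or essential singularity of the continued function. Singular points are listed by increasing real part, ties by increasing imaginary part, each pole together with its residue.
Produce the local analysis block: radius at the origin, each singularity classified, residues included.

Denominator factor (α + 1/4)^3: pole of order 3 at -1/4, modulus 1/4.
Branch term (1)*log(1 - α/(1)): its argument vanishes at α = 1, a logarithmic branch point, modulus 1.
The radius of convergence is the smallest modulus among the singular points: 1/4.
The branch term is analytic at -1/4 and contributes nothing to the residue; only the rational part matters.
At the order-3 pole -1/4 set g(α) = (α - (-1/4))^3*(rational part) = 5*α/13 + 3/11.
Order-3 pole: residue = g''(a)/2; g''(-1/4) = 0, so the residue is 0.
List the singular points by increasing real part (a conjugate pair: the negative imaginary part first).

Radius of convergence at 0: 1/4.
At -1/4: a pole of order 3; residue 0.
At 1: a logarithmic branch point.


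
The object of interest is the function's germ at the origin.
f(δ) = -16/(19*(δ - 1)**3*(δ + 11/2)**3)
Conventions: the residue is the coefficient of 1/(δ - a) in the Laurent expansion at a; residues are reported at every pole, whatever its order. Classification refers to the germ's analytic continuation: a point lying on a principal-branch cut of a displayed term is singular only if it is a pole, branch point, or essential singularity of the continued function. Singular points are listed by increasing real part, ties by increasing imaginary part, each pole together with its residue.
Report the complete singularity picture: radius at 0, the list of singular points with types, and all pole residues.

Radius of convergence at 0: 1.
At -11/2: a pole of order 3; residue 3072/7054567.
At 1: a pole of order 3; residue -3072/7054567.

Denominator factor (δ - 1)^3: pole of order 3 at 1, modulus 1.
Denominator factor (δ + 11/2)^3: pole of order 3 at -11/2, modulus 11/2.
The radius of convergence is the smallest modulus among the singular points: 1.
At the order-3 pole -11/2 set g(δ) = (δ - (-11/2))^3*f(δ) = -16/(19*(δ - 1)**3).
Order-3 pole: residue = g''(a)/2; g''(-11/2) = 6144/7054567, so the residue is 3072/7054567.
At the order-3 pole 1 set g(δ) = (δ - (1))^3*f(δ) = -16/(19*(δ + 11/2)**3).
Order-3 pole: residue = g''(a)/2; g''(1) = -6144/7054567, so the residue is -3072/7054567.
List the singular points by increasing real part (a conjugate pair: the negative imaginary part first).


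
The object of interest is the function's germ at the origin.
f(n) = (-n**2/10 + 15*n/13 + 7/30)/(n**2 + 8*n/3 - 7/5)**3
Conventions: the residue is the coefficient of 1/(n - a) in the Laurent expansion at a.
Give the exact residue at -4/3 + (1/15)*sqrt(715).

The residue is -(326241/608235056)*sqrt(715).


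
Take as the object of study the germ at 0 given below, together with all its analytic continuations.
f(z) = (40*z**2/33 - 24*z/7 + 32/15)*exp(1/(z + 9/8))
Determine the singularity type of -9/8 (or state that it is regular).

The exponent 1/(z - (-9/8)) has a pole at -9/8, so exp(1/(z - (-9/8))) takes every nonzero value near it: an essential singularity (not a pole of any order).

The point is an essential singularity.


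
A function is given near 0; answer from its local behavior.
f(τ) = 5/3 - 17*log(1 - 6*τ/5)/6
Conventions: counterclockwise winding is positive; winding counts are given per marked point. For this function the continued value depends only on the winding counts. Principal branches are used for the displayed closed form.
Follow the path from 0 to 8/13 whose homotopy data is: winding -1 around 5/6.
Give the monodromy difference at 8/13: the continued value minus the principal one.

Continued minus principal equals (17/3)*pi*i.

The rational part is single-valued and drops out of the difference; each branch term changes only by its own monodromy.
(-17/6)*log(1 - τ/(5/6)): each positive loop around 5/6 adds 2*pi*i to the log, so winding -1 contributes (-17/6)*(-1)*2*pi*i = (17/3)*pi*i.
Summing the contributions at τ = 8/13 gives (17/3)*pi*i.


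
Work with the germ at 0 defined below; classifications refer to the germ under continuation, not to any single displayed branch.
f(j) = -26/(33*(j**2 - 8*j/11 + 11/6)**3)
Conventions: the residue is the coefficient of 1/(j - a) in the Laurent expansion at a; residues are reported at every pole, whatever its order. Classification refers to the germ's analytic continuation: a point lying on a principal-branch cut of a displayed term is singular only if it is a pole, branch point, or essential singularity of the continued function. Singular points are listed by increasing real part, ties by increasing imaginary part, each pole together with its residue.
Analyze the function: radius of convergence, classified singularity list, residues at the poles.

Denominator factor (j**2 - 8*j/11 + 11/6)^3: discriminant -2470/363, complex-conjugate roots (4/11) + ((1/66)*sqrt(7410))*i and (4/11) - ((1/66)*sqrt(7410))*i; poles of order 3, moduli (1/6)*sqrt(66) and (1/6)*sqrt(66).
The radius of convergence is the smallest modulus among the singular points: (1/6)*sqrt(66).
The factor j**2 - 8*j/11 + 11/6 splits as (j - a)(j - a') with a = (4/11) - ((1/66)*sqrt(7410))*i, a' = (4/11) + ((1/66)*sqrt(7410))*i. At the order-3 pole a set g(j) = (j - a)^3*f(j) = [-26/33] / (j - a')^3.
Order-3 pole: residue = g''(a)/2; g''((4/11) - ((1/66)*sqrt(7410))*i) = -((131769/144896375)*sqrt(7410))*i, so the residue is -((131769/289792750)*sqrt(7410))*i.
The factor j**2 - 8*j/11 + 11/6 splits as (j - a)(j - a') with a = (4/11) + ((1/66)*sqrt(7410))*i, a' = (4/11) - ((1/66)*sqrt(7410))*i. At the order-3 pole a set g(j) = (j - a)^3*f(j) = [-26/33] / (j - a')^3.
Order-3 pole: residue = g''(a)/2; g''((4/11) + ((1/66)*sqrt(7410))*i) = ((131769/144896375)*sqrt(7410))*i, so the residue is ((131769/289792750)*sqrt(7410))*i.
List the singular points by increasing real part (a conjugate pair: the negative imaginary part first).

Radius of convergence at 0: (1/6)*sqrt(66).
At (4/11) - ((1/66)*sqrt(7410))*i: a pole of order 3; residue -((131769/289792750)*sqrt(7410))*i.
At (4/11) + ((1/66)*sqrt(7410))*i: a pole of order 3; residue ((131769/289792750)*sqrt(7410))*i.


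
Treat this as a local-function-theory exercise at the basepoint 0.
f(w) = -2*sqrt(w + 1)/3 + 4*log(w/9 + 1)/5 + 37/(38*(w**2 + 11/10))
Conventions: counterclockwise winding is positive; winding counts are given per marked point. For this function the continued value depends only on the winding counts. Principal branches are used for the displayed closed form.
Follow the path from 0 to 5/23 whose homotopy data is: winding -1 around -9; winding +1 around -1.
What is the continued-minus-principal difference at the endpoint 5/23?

Continued minus principal equals ((8/69)*sqrt(161)) - ((8/5)*pi)*i.

The rational part is single-valued and drops out of the difference; each branch term changes only by its own monodromy.
(-2/3)*sqrt(1 - w/(-1)): winding +1 is odd, the square root flips sign, contributing -2*(-2/3)*sqrt(1 - (5/23)/(-1)) = -2*(-2/3)*sqrt(28/23) = (8/69)*sqrt(161).
(4/5)*log(1 - w/(-9)): each positive loop around -9 adds 2*pi*i to the log, so winding -1 contributes (4/5)*(-1)*2*pi*i = -(8/5)*pi*i.
Summing the contributions at w = 5/23 gives ((8/69)*sqrt(161)) - ((8/5)*pi)*i.


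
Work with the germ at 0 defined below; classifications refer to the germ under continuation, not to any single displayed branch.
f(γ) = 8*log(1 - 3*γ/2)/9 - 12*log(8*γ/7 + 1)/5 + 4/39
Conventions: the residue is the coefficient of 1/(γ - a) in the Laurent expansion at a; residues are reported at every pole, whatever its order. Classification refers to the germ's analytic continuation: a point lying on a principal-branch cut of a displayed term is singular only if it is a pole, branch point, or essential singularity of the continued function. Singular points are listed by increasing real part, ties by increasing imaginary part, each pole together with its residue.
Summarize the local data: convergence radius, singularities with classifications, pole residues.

Branch term (-12/5)*log(1 - γ/(-7/8)): its argument vanishes at γ = -7/8, a logarithmic branch point, modulus 7/8.
Branch term (8/9)*log(1 - γ/(2/3)): its argument vanishes at γ = 2/3, a logarithmic branch point, modulus 2/3.
The radius of convergence is the smallest modulus among the singular points: 2/3.
List the singular points by increasing real part (a conjugate pair: the negative imaginary part first).

Radius of convergence at 0: 2/3.
At -7/8: a logarithmic branch point.
At 2/3: a logarithmic branch point.


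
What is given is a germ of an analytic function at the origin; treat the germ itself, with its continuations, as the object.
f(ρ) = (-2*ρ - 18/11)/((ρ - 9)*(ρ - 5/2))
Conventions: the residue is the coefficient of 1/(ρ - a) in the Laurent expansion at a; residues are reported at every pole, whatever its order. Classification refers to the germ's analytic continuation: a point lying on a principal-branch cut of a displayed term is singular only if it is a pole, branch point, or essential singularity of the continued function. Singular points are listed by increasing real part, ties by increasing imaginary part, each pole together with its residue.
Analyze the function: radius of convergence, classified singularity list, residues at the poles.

Denominator factor (ρ - 5/2): pole of order 1 at 5/2, modulus 5/2.
Denominator factor (ρ - 9): pole of order 1 at 9, modulus 9.
The radius of convergence is the smallest modulus among the singular points: 5/2.
At the order-1 pole 5/2 set g(ρ) = (ρ - (5/2))*f(ρ) = (-2*ρ - 18/11)/(ρ - 9).
Simple pole: residue = g(a) at a = 5/2, which is 146/143.
At the order-1 pole 9 set g(ρ) = (ρ - (9))*f(ρ) = (-2*ρ - 18/11)/(ρ - 5/2).
Simple pole: residue = g(a) at a = 9, which is -432/143.
List the singular points by increasing real part (a conjugate pair: the negative imaginary part first).

Radius of convergence at 0: 5/2.
At 5/2: a pole of order 1; residue 146/143.
At 9: a pole of order 1; residue -432/143.


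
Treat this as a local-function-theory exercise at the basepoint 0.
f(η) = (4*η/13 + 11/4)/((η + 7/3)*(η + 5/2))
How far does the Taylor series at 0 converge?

The radius of convergence is 7/3.

Denominator factor (η + 7/3): pole of order 1 at -7/3, modulus 7/3.
Denominator factor (η + 5/2): pole of order 1 at -5/2, modulus 5/2.
The radius of convergence is the smallest modulus among the singular points: 7/3.


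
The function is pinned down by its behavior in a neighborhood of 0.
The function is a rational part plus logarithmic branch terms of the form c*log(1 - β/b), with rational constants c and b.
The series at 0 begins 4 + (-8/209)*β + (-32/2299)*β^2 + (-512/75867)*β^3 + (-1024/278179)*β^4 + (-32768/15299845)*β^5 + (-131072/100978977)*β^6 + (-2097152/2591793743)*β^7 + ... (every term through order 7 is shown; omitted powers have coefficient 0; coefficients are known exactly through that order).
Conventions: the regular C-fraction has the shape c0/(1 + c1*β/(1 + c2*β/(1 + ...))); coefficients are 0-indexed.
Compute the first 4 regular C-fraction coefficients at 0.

The regular C-fraction coefficients are [4, 2/209, -78/209, -152/1287].

Taylor coefficients (read off): a_0 = 4, a_1 = -8/209, a_2 = -32/2299, a_3 = -512/75867.
c0 = a_0 = 4. Peel one level at a time: if S = 1 + c*β/S' with S'(0) = 1, then c is the β-coefficient of S and S' = c*β/(S - 1).
S_1 = c0/f = 1 + (2/209)*β + (156/43681)*β^2 + ...; c1 = 2/209.
S_2 = c1*β/(S_1 - 1) = 1 + (-78/209)*β + (-16/363)*β^2 + ...; c2 = -78/209.
S_3 = c2*β/(S_2 - 1) = 1 + (-152/1287)*β + ...; c3 = -152/1287.


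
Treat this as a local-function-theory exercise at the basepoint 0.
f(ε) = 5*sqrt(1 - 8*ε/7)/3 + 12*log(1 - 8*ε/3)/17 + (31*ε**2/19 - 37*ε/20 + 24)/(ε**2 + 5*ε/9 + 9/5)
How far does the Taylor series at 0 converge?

Denominator factor (ε**2 + 5*ε/9 + 9/5): discriminant -2791/405, complex-conjugate roots (-5/18) + ((1/90)*sqrt(13955))*i and (-5/18) - ((1/90)*sqrt(13955))*i; poles of order 1, moduli (3/5)*sqrt(5) and (3/5)*sqrt(5).
Branch term (5/3)*sqrt(1 - ε/(7/8)): its argument vanishes at ε = 7/8, a square-root branch point, modulus 7/8.
Branch term (12/17)*log(1 - ε/(3/8)): its argument vanishes at ε = 3/8, a logarithmic branch point, modulus 3/8.
The radius of convergence is the smallest modulus among the singular points: 3/8.

The radius of convergence is 3/8.


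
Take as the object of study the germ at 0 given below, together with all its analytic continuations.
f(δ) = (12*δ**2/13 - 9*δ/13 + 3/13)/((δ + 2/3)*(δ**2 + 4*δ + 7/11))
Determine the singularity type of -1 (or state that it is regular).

The point is a regular point.

Denominator factors: δ**2 + 4*δ + 7/11 = -26/11 at δ = -1; δ + 2/3 = -1/3 at δ = -1 — none vanishes.
So the germ continues analytically to -1.


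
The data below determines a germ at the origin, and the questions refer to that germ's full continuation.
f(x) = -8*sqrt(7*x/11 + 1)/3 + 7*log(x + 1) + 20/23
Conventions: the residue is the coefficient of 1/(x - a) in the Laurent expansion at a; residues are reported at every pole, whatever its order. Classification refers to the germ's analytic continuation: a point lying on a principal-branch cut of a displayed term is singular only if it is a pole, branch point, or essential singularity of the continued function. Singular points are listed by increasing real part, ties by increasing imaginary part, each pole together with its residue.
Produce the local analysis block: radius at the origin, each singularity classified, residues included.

Radius of convergence at 0: 1.
At -11/7: an algebraic (square-root) branch point.
At -1: a logarithmic branch point.

Branch term (7)*log(1 - x/(-1)): its argument vanishes at x = -1, a logarithmic branch point, modulus 1.
Branch term (-8/3)*sqrt(1 - x/(-11/7)): its argument vanishes at x = -11/7, a square-root branch point, modulus 11/7.
The radius of convergence is the smallest modulus among the singular points: 1.
List the singular points by increasing real part (a conjugate pair: the negative imaginary part first).
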